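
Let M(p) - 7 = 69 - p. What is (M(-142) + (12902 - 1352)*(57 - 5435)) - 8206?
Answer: -62123888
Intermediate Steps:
M(p) = 76 - p (M(p) = 7 + (69 - p) = 76 - p)
(M(-142) + (12902 - 1352)*(57 - 5435)) - 8206 = ((76 - 1*(-142)) + (12902 - 1352)*(57 - 5435)) - 8206 = ((76 + 142) + 11550*(-5378)) - 8206 = (218 - 62115900) - 8206 = -62115682 - 8206 = -62123888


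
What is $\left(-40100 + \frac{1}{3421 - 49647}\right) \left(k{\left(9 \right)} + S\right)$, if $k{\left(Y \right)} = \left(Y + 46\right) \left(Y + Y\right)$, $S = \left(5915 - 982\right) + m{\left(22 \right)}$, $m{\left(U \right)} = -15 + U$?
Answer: $- \frac{5496109611965}{23113} \approx -2.3779 \cdot 10^{8}$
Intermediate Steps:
$S = 4940$ ($S = \left(5915 - 982\right) + \left(-15 + 22\right) = 4933 + 7 = 4940$)
$k{\left(Y \right)} = 2 Y \left(46 + Y\right)$ ($k{\left(Y \right)} = \left(46 + Y\right) 2 Y = 2 Y \left(46 + Y\right)$)
$\left(-40100 + \frac{1}{3421 - 49647}\right) \left(k{\left(9 \right)} + S\right) = \left(-40100 + \frac{1}{3421 - 49647}\right) \left(2 \cdot 9 \left(46 + 9\right) + 4940\right) = \left(-40100 + \frac{1}{-46226}\right) \left(2 \cdot 9 \cdot 55 + 4940\right) = \left(-40100 - \frac{1}{46226}\right) \left(990 + 4940\right) = \left(- \frac{1853662601}{46226}\right) 5930 = - \frac{5496109611965}{23113}$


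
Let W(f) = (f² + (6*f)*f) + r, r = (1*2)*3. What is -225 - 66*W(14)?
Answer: -91173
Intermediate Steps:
r = 6 (r = 2*3 = 6)
W(f) = 6 + 7*f² (W(f) = (f² + (6*f)*f) + 6 = (f² + 6*f²) + 6 = 7*f² + 6 = 6 + 7*f²)
-225 - 66*W(14) = -225 - 66*(6 + 7*14²) = -225 - 66*(6 + 7*196) = -225 - 66*(6 + 1372) = -225 - 66*1378 = -225 - 90948 = -91173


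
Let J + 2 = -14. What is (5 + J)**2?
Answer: 121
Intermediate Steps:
J = -16 (J = -2 - 14 = -16)
(5 + J)**2 = (5 - 16)**2 = (-11)**2 = 121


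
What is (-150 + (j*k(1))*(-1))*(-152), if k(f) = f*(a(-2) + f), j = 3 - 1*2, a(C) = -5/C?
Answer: 23332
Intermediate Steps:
j = 1 (j = 3 - 2 = 1)
k(f) = f*(5/2 + f) (k(f) = f*(-5/(-2) + f) = f*(-5*(-1/2) + f) = f*(5/2 + f))
(-150 + (j*k(1))*(-1))*(-152) = (-150 + (1*((1/2)*1*(5 + 2*1)))*(-1))*(-152) = (-150 + (1*((1/2)*1*(5 + 2)))*(-1))*(-152) = (-150 + (1*((1/2)*1*7))*(-1))*(-152) = (-150 + (1*(7/2))*(-1))*(-152) = (-150 + (7/2)*(-1))*(-152) = (-150 - 7/2)*(-152) = -307/2*(-152) = 23332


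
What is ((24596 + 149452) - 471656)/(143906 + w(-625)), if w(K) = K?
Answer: -297608/143281 ≈ -2.0771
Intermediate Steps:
((24596 + 149452) - 471656)/(143906 + w(-625)) = ((24596 + 149452) - 471656)/(143906 - 625) = (174048 - 471656)/143281 = -297608*1/143281 = -297608/143281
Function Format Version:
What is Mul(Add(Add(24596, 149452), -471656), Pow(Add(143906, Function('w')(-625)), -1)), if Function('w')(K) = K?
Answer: Rational(-297608, 143281) ≈ -2.0771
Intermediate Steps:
Mul(Add(Add(24596, 149452), -471656), Pow(Add(143906, Function('w')(-625)), -1)) = Mul(Add(Add(24596, 149452), -471656), Pow(Add(143906, -625), -1)) = Mul(Add(174048, -471656), Pow(143281, -1)) = Mul(-297608, Rational(1, 143281)) = Rational(-297608, 143281)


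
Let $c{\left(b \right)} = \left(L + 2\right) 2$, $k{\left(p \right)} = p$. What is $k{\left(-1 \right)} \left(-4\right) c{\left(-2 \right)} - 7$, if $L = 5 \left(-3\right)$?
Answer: $-111$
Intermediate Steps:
$L = -15$
$c{\left(b \right)} = -26$ ($c{\left(b \right)} = \left(-15 + 2\right) 2 = \left(-13\right) 2 = -26$)
$k{\left(-1 \right)} \left(-4\right) c{\left(-2 \right)} - 7 = \left(-1\right) \left(-4\right) \left(-26\right) - 7 = 4 \left(-26\right) - 7 = -104 - 7 = -111$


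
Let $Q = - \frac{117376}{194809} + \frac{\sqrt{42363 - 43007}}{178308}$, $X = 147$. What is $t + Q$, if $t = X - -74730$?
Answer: $\frac{14586596117}{194809} + \frac{i \sqrt{161}}{89154} \approx 74876.0 + 0.00014232 i$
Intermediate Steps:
$Q = - \frac{117376}{194809} + \frac{i \sqrt{161}}{89154}$ ($Q = \left(-117376\right) \frac{1}{194809} + \sqrt{-644} \cdot \frac{1}{178308} = - \frac{117376}{194809} + 2 i \sqrt{161} \cdot \frac{1}{178308} = - \frac{117376}{194809} + \frac{i \sqrt{161}}{89154} \approx -0.60252 + 0.00014232 i$)
$t = 74877$ ($t = 147 - -74730 = 147 + 74730 = 74877$)
$t + Q = 74877 - \left(\frac{117376}{194809} - \frac{i \sqrt{161}}{89154}\right) = \frac{14586596117}{194809} + \frac{i \sqrt{161}}{89154}$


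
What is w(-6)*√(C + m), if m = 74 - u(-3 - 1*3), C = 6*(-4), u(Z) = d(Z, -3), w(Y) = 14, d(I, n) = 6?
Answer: 28*√11 ≈ 92.865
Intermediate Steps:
u(Z) = 6
C = -24
m = 68 (m = 74 - 1*6 = 74 - 6 = 68)
w(-6)*√(C + m) = 14*√(-24 + 68) = 14*√44 = 14*(2*√11) = 28*√11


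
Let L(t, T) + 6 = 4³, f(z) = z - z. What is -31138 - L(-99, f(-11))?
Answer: -31196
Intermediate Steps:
f(z) = 0
L(t, T) = 58 (L(t, T) = -6 + 4³ = -6 + 64 = 58)
-31138 - L(-99, f(-11)) = -31138 - 1*58 = -31138 - 58 = -31196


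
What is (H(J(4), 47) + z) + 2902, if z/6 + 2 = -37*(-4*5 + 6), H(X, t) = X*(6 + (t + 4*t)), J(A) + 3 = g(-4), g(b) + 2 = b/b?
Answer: 5034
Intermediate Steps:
g(b) = -1 (g(b) = -2 + b/b = -2 + 1 = -1)
J(A) = -4 (J(A) = -3 - 1 = -4)
H(X, t) = X*(6 + 5*t)
z = 3096 (z = -12 + 6*(-37*(-4*5 + 6)) = -12 + 6*(-37*(-20 + 6)) = -12 + 6*(-37*(-14)) = -12 + 6*518 = -12 + 3108 = 3096)
(H(J(4), 47) + z) + 2902 = (-4*(6 + 5*47) + 3096) + 2902 = (-4*(6 + 235) + 3096) + 2902 = (-4*241 + 3096) + 2902 = (-964 + 3096) + 2902 = 2132 + 2902 = 5034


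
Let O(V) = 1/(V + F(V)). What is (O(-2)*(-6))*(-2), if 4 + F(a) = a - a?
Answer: -2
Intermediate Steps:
F(a) = -4 (F(a) = -4 + (a - a) = -4 + 0 = -4)
O(V) = 1/(-4 + V) (O(V) = 1/(V - 4) = 1/(-4 + V))
(O(-2)*(-6))*(-2) = (-6/(-4 - 2))*(-2) = (-6/(-6))*(-2) = -⅙*(-6)*(-2) = 1*(-2) = -2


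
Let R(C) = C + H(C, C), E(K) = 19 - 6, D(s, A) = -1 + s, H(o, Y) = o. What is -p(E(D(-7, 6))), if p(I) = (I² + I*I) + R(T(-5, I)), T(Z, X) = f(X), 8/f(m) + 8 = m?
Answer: -1706/5 ≈ -341.20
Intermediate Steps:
f(m) = 8/(-8 + m)
T(Z, X) = 8/(-8 + X)
E(K) = 13
R(C) = 2*C (R(C) = C + C = 2*C)
p(I) = 2*I² + 16/(-8 + I) (p(I) = (I² + I*I) + 2*(8/(-8 + I)) = (I² + I²) + 16/(-8 + I) = 2*I² + 16/(-8 + I))
-p(E(D(-7, 6))) = -2*(8 + 13²*(-8 + 13))/(-8 + 13) = -2*(8 + 169*5)/5 = -2*(8 + 845)/5 = -2*853/5 = -1*1706/5 = -1706/5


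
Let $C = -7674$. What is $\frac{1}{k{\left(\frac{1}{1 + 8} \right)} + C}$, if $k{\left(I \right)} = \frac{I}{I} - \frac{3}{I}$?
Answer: $- \frac{1}{7700} \approx -0.00012987$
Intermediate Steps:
$k{\left(I \right)} = 1 - \frac{3}{I}$
$\frac{1}{k{\left(\frac{1}{1 + 8} \right)} + C} = \frac{1}{\frac{-3 + \frac{1}{1 + 8}}{\frac{1}{1 + 8}} - 7674} = \frac{1}{\frac{-3 + \frac{1}{9}}{\frac{1}{9}} - 7674} = \frac{1}{\frac{1}{\frac{1}{9}} \left(-3 + \frac{1}{9}\right) - 7674} = \frac{1}{9 \left(- \frac{26}{9}\right) - 7674} = \frac{1}{-26 - 7674} = \frac{1}{-7700} = - \frac{1}{7700}$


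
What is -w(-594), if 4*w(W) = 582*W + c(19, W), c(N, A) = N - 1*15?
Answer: 86426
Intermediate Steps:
c(N, A) = -15 + N (c(N, A) = N - 15 = -15 + N)
w(W) = 1 + 291*W/2 (w(W) = (582*W + (-15 + 19))/4 = (582*W + 4)/4 = (4 + 582*W)/4 = 1 + 291*W/2)
-w(-594) = -(1 + (291/2)*(-594)) = -(1 - 86427) = -1*(-86426) = 86426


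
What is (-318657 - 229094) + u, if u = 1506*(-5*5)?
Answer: -585401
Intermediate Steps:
u = -37650 (u = 1506*(-25) = -37650)
(-318657 - 229094) + u = (-318657 - 229094) - 37650 = -547751 - 37650 = -585401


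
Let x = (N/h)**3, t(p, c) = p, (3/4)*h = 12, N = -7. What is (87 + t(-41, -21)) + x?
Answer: 188073/4096 ≈ 45.916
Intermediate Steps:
h = 16 (h = (4/3)*12 = 16)
x = -343/4096 (x = (-7/16)**3 = -343/4096 ≈ -0.083740)
(87 + t(-41, -21)) + x = (87 - 41) - 343/4096 = 46 - 343/4096 = 188073/4096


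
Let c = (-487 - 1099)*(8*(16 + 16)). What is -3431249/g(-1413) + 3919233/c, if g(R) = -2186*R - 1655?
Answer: -13492453099963/1253437572608 ≈ -10.764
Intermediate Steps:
g(R) = -1655 - 2186*R
c = -406016 (c = -12688*32 = -1586*256 = -406016)
-3431249/g(-1413) + 3919233/c = -3431249/(-1655 - 2186*(-1413)) + 3919233/(-406016) = -3431249/(-1655 + 3088818) + 3919233*(-1/406016) = -3431249/3087163 - 3919233/406016 = -13492453099963/1253437572608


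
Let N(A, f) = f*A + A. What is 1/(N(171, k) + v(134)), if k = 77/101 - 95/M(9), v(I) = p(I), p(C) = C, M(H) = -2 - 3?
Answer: 101/372121 ≈ 0.00027142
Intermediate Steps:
M(H) = -5
v(I) = I
k = 1996/101 (k = 77/101 - 95/(-5) = 77*(1/101) - 95*(-⅕) = 77/101 + 19 = 1996/101 ≈ 19.762)
N(A, f) = A + A*f (N(A, f) = A*f + A = A + A*f)
1/(N(171, k) + v(134)) = 1/(171*(1 + 1996/101) + 134) = 1/(171*(2097/101) + 134) = 1/(358587/101 + 134) = 1/(372121/101) = 101/372121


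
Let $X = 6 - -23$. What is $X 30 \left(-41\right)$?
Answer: $-35670$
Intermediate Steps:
$X = 29$ ($X = 6 + 23 = 29$)
$X 30 \left(-41\right) = 29 \cdot 30 \left(-41\right) = 870 \left(-41\right) = -35670$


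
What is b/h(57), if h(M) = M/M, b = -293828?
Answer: -293828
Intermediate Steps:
h(M) = 1
b/h(57) = -293828/1 = -293828*1 = -293828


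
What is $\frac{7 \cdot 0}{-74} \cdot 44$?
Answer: $0$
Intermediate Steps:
$\frac{7 \cdot 0}{-74} \cdot 44 = 0 \left(- \frac{1}{74}\right) 44 = 0 \cdot 44 = 0$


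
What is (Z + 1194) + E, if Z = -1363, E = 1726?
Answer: 1557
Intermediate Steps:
(Z + 1194) + E = (-1363 + 1194) + 1726 = -169 + 1726 = 1557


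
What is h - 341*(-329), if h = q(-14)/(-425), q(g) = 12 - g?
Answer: 47680299/425 ≈ 1.1219e+5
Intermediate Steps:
h = -26/425 (h = (12 - 1*(-14))/(-425) = (12 + 14)*(-1/425) = 26*(-1/425) = -26/425 ≈ -0.061176)
h - 341*(-329) = -26/425 - 341*(-329) = -26/425 + 112189 = 47680299/425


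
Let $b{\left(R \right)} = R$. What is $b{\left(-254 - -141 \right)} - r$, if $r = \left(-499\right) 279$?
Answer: $139108$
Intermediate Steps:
$r = -139221$
$b{\left(-254 - -141 \right)} - r = \left(-254 - -141\right) - -139221 = \left(-254 + 141\right) + 139221 = -113 + 139221 = 139108$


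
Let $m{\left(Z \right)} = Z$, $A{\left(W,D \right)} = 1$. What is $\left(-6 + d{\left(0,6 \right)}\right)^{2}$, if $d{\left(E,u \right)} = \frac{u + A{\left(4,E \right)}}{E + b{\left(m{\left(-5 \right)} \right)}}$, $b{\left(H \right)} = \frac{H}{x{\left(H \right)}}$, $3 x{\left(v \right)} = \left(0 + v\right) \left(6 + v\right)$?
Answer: $\frac{121}{9} \approx 13.444$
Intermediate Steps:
$x{\left(v \right)} = \frac{v \left(6 + v\right)}{3}$ ($x{\left(v \right)} = \frac{\left(0 + v\right) \left(6 + v\right)}{3} = \frac{v \left(6 + v\right)}{3}$)
$b{\left(H \right)} = \frac{3}{6 + H}$ ($b{\left(H \right)} = \frac{H}{\frac{1}{3} H \left(6 + H\right)} = H \frac{3}{H \left(6 + H\right)} = \frac{3}{6 + H}$)
$d{\left(E,u \right)} = \frac{1 + u}{3 + E}$ ($d{\left(E,u \right)} = \frac{u + 1}{E + \frac{3}{6 - 5}} = \frac{1 + u}{E + \frac{3}{1}} = \frac{1 + u}{E + 3 \cdot 1} = \frac{1 + u}{E + 3} = \frac{1 + u}{3 + E}$)
$\left(-6 + d{\left(0,6 \right)}\right)^{2} = \left(-6 + \frac{1 + 6}{3 + 0}\right)^{2} = \left(-6 + \frac{1}{3} \cdot 7\right)^{2} = \left(-6 + \frac{7}{3}\right)^{2} = \left(- \frac{11}{3}\right)^{2} = \frac{121}{9}$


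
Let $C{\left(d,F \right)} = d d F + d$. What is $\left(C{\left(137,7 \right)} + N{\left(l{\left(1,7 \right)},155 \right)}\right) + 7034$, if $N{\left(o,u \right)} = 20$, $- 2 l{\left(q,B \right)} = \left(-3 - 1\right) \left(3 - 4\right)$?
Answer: $138574$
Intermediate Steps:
$l{\left(q,B \right)} = -2$ ($l{\left(q,B \right)} = - \frac{\left(-3 - 1\right) \left(3 - 4\right)}{2} = - \frac{\left(-3 - 1\right) \left(-1\right)}{2} = - \frac{\left(-4\right) \left(-1\right)}{2} = \left(- \frac{1}{2}\right) 4 = -2$)
$C{\left(d,F \right)} = d + F d^{2}$ ($C{\left(d,F \right)} = d^{2} F + d = F d^{2} + d = d + F d^{2}$)
$\left(C{\left(137,7 \right)} + N{\left(l{\left(1,7 \right)},155 \right)}\right) + 7034 = \left(137 \left(1 + 7 \cdot 137\right) + 20\right) + 7034 = \left(137 \left(1 + 959\right) + 20\right) + 7034 = \left(137 \cdot 960 + 20\right) + 7034 = \left(131520 + 20\right) + 7034 = 131540 + 7034 = 138574$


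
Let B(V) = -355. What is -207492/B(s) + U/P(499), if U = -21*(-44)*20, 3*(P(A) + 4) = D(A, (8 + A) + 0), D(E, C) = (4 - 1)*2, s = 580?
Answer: -3072708/355 ≈ -8655.5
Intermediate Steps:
D(E, C) = 6 (D(E, C) = 3*2 = 6)
P(A) = -2 (P(A) = -4 + (⅓)*6 = -4 + 2 = -2)
U = 18480 (U = 924*20 = 18480)
-207492/B(s) + U/P(499) = -207492/(-355) + 18480/(-2) = -207492*(-1/355) + 18480*(-½) = 207492/355 - 9240 = -3072708/355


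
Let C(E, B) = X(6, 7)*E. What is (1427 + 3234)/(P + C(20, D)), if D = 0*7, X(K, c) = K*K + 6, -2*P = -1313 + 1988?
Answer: 9322/1005 ≈ 9.2756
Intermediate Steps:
P = -675/2 (P = -(-1313 + 1988)/2 = -1/2*675 = -675/2 ≈ -337.50)
X(K, c) = 6 + K**2 (X(K, c) = K**2 + 6 = 6 + K**2)
D = 0
C(E, B) = 42*E (C(E, B) = (6 + 6**2)*E = (6 + 36)*E = 42*E)
(1427 + 3234)/(P + C(20, D)) = (1427 + 3234)/(-675/2 + 42*20) = 4661/(-675/2 + 840) = 4661/(1005/2) = 4661*(2/1005) = 9322/1005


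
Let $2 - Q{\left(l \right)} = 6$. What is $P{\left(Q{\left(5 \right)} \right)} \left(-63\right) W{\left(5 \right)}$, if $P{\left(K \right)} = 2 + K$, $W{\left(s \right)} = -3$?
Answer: $-378$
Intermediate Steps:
$Q{\left(l \right)} = -4$ ($Q{\left(l \right)} = 2 - 6 = -4$)
$P{\left(Q{\left(5 \right)} \right)} \left(-63\right) W{\left(5 \right)} = \left(2 - 4\right) \left(-63\right) \left(-3\right) = \left(-2\right) \left(-63\right) \left(-3\right) = 126 \left(-3\right) = -378$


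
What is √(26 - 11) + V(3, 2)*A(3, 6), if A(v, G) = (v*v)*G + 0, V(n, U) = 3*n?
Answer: 486 + √15 ≈ 489.87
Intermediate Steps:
A(v, G) = G*v² (A(v, G) = v²*G + 0 = G*v² + 0 = G*v²)
√(26 - 11) + V(3, 2)*A(3, 6) = √(26 - 11) + (3*3)*(6*3²) = √15 + 9*(6*9) = √15 + 9*54 = √15 + 486 = 486 + √15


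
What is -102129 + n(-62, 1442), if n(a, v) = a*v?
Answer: -191533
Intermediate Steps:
-102129 + n(-62, 1442) = -102129 - 62*1442 = -102129 - 89404 = -191533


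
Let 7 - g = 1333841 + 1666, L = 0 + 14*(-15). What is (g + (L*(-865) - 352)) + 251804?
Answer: -902398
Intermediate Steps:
L = -210 (L = 0 - 210 = -210)
g = -1335500 (g = 7 - (1333841 + 1666) = 7 - 1*1335507 = 7 - 1335507 = -1335500)
(g + (L*(-865) - 352)) + 251804 = (-1335500 + (-210*(-865) - 352)) + 251804 = (-1335500 + (181650 - 352)) + 251804 = (-1335500 + 181298) + 251804 = -1154202 + 251804 = -902398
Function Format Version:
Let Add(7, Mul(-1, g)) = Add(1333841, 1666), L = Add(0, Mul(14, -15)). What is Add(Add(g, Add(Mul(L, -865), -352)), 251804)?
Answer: -902398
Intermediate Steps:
L = -210 (L = Add(0, -210) = -210)
g = -1335500 (g = Add(7, Mul(-1, Add(1333841, 1666))) = Add(7, Mul(-1, 1335507)) = Add(7, -1335507) = -1335500)
Add(Add(g, Add(Mul(L, -865), -352)), 251804) = Add(Add(-1335500, Add(Mul(-210, -865), -352)), 251804) = Add(Add(-1335500, Add(181650, -352)), 251804) = Add(Add(-1335500, 181298), 251804) = Add(-1154202, 251804) = -902398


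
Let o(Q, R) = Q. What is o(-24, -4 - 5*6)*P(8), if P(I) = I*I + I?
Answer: -1728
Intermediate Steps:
P(I) = I + I² (P(I) = I² + I = I + I²)
o(-24, -4 - 5*6)*P(8) = -192*(1 + 8) = -192*9 = -24*72 = -1728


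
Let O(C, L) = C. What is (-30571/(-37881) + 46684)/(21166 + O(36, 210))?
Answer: 1768467175/803152962 ≈ 2.2019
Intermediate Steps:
(-30571/(-37881) + 46684)/(21166 + O(36, 210)) = (-30571/(-37881) + 46684)/(21166 + 36) = (-30571*(-1/37881) + 46684)/21202 = (30571/37881 + 46684)*(1/21202) = (1768467175/37881)*(1/21202) = 1768467175/803152962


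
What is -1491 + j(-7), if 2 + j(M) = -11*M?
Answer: -1416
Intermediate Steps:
j(M) = -2 - 11*M
-1491 + j(-7) = -1491 + (-2 - 11*(-7)) = -1491 + (-2 + 77) = -1491 + 75 = -1416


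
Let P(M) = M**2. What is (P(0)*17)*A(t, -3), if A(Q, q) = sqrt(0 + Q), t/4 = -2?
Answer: 0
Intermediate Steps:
t = -8 (t = 4*(-2) = -8)
A(Q, q) = sqrt(Q)
(P(0)*17)*A(t, -3) = (0**2*17)*sqrt(-8) = (0*17)*(2*I*sqrt(2)) = 0*(2*I*sqrt(2)) = 0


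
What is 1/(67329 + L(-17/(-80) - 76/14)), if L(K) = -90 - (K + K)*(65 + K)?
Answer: 156800/10640867359 ≈ 1.4736e-5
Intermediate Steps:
L(K) = -90 - 2*K*(65 + K)
1/(67329 + L(-17/(-80) - 76/14)) = 1/(67329 + (-90 - 130*(-17/(-80) - 76/14) - 2*(-17/(-80) - 76/14)**2)) = 1/(67329 + (-90 - 130*(-17*(-1/80) - 76*1/14) - 2*(-17*(-1/80) - 76*1/14)**2)) = 1/(67329 + (-90 - 130*(17/80 - 38/7) - 2*(17/80 - 38/7)**2)) = 1/(67329 + (-90 - 130*(-2921/560) - 2*(-2921/560)**2)) = 1/(67329 + (-90 + 37973/56 - 2*8532241/313600)) = 1/(67329 + (-90 + 37973/56 - 8532241/156800)) = 1/(67329 + 83680159/156800) = 1/(10640867359/156800) = 156800/10640867359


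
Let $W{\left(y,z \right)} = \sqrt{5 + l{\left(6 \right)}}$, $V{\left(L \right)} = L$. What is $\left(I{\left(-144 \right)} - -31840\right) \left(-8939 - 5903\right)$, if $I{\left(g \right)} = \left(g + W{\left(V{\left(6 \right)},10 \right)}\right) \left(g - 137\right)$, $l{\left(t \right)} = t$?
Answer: $-1073135968 + 4170602 \sqrt{11} \approx -1.0593 \cdot 10^{9}$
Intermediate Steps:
$W{\left(y,z \right)} = \sqrt{11}$ ($W{\left(y,z \right)} = \sqrt{5 + 6} = \sqrt{11}$)
$I{\left(g \right)} = \left(-137 + g\right) \left(g + \sqrt{11}\right)$ ($I{\left(g \right)} = \left(g + \sqrt{11}\right) \left(g - 137\right) = \left(g + \sqrt{11}\right) \left(-137 + g\right) = \left(-137 + g\right) \left(g + \sqrt{11}\right)$)
$\left(I{\left(-144 \right)} - -31840\right) \left(-8939 - 5903\right) = \left(\left(\left(-144\right)^{2} - -19728 - 137 \sqrt{11} - 144 \sqrt{11}\right) - -31840\right) \left(-8939 - 5903\right) = \left(\left(20736 + 19728 - 137 \sqrt{11} - 144 \sqrt{11}\right) + 31840\right) \left(-14842\right) = \left(\left(40464 - 281 \sqrt{11}\right) + 31840\right) \left(-14842\right) = \left(72304 - 281 \sqrt{11}\right) \left(-14842\right) = -1073135968 + 4170602 \sqrt{11}$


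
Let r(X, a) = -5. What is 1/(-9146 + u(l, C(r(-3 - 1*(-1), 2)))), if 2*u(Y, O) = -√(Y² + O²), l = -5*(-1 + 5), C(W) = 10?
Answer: -9146/83649191 + 5*√5/83649191 ≈ -0.00010920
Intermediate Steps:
l = -20 (l = -5*4 = -20)
u(Y, O) = -√(O² + Y²)/2 (u(Y, O) = (-√(Y² + O²))/2 = (-√(O² + Y²))/2 = -√(O² + Y²)/2)
1/(-9146 + u(l, C(r(-3 - 1*(-1), 2)))) = 1/(-9146 - √(10² + (-20)²)/2) = 1/(-9146 - √(100 + 400)/2) = 1/(-9146 - 5*√5)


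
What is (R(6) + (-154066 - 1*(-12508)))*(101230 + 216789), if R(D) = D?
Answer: -45016225488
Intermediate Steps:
(R(6) + (-154066 - 1*(-12508)))*(101230 + 216789) = (6 + (-154066 - 1*(-12508)))*(101230 + 216789) = (6 + (-154066 + 12508))*318019 = (6 - 141558)*318019 = -141552*318019 = -45016225488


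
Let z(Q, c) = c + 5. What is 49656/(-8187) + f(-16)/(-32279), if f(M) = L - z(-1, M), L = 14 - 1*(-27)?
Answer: -41109532/6776107 ≈ -6.0668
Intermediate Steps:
z(Q, c) = 5 + c
L = 41 (L = 14 + 27 = 41)
f(M) = 36 - M (f(M) = 41 - (5 + M) = 41 + (-5 - M) = 36 - M)
49656/(-8187) + f(-16)/(-32279) = 49656/(-8187) + (36 - 1*(-16))/(-32279) = 49656*(-1/8187) + (36 + 16)*(-1/32279) = -16552/2729 + 52*(-1/32279) = -16552/2729 - 4/2483 = -41109532/6776107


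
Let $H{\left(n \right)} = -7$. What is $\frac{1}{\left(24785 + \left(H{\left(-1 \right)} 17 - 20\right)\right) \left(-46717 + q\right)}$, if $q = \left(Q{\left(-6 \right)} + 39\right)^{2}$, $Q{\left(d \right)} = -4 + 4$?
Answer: $- \frac{1}{1113900616} \approx -8.9775 \cdot 10^{-10}$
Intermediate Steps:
$Q{\left(d \right)} = 0$
$q = 1521$ ($q = \left(0 + 39\right)^{2} = 39^{2} = 1521$)
$\frac{1}{\left(24785 + \left(H{\left(-1 \right)} 17 - 20\right)\right) \left(-46717 + q\right)} = \frac{1}{\left(24785 - 139\right) \left(-46717 + 1521\right)} = \frac{1}{\left(24785 - 139\right) \left(-45196\right)} = \frac{1}{24646 \left(-45196\right)} = \frac{1}{-1113900616} = - \frac{1}{1113900616}$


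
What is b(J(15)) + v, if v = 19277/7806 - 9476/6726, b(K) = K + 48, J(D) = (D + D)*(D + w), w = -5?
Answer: 1018154763/2916842 ≈ 349.06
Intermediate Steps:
J(D) = 2*D*(-5 + D) (J(D) = (D + D)*(D - 5) = (2*D)*(-5 + D) = 2*D*(-5 + D))
b(K) = 48 + K
v = 3093747/2916842 (v = 19277*(1/7806) - 9476*1/6726 = 19277/7806 - 4738/3363 = 3093747/2916842 ≈ 1.0606)
b(J(15)) + v = (48 + 2*15*(-5 + 15)) + 3093747/2916842 = (48 + 2*15*10) + 3093747/2916842 = (48 + 300) + 3093747/2916842 = 348 + 3093747/2916842 = 1018154763/2916842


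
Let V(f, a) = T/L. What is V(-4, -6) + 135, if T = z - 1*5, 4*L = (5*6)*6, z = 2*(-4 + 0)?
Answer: 6062/45 ≈ 134.71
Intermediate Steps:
z = -8 (z = 2*(-4) = -8)
L = 45 (L = ((5*6)*6)/4 = (30*6)/4 = (1/4)*180 = 45)
T = -13 (T = -8 - 1*5 = -8 - 5 = -13)
V(f, a) = -13/45
V(-4, -6) + 135 = -13/45 + 135 = 6062/45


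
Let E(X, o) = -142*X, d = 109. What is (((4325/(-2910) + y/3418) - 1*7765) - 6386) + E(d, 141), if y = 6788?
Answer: -29469632279/994638 ≈ -29629.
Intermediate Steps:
(((4325/(-2910) + y/3418) - 1*7765) - 6386) + E(d, 141) = (((4325/(-2910) + 6788/3418) - 1*7765) - 6386) - 142*109 = (((4325*(-1/2910) + 6788*(1/3418)) - 7765) - 6386) - 15478 = (((-865/582 + 3394/1709) - 7765) - 6386) - 15478 = ((497023/994638 - 7765) - 6386) - 15478 = (-7722867047/994638 - 6386) - 15478 = -14074625315/994638 - 15478 = -29469632279/994638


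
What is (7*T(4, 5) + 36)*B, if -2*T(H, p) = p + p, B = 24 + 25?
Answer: 49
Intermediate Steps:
B = 49
T(H, p) = -p (T(H, p) = -(p + p)/2 = -p)
(7*T(4, 5) + 36)*B = (7*(-1*5) + 36)*49 = (7*(-5) + 36)*49 = (-35 + 36)*49 = 1*49 = 49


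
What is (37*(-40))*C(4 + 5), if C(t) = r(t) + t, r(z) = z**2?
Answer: -133200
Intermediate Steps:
C(t) = t + t**2 (C(t) = t**2 + t = t + t**2)
(37*(-40))*C(4 + 5) = (37*(-40))*((4 + 5)*(1 + (4 + 5))) = -13320*(1 + 9) = -13320*10 = -1480*90 = -133200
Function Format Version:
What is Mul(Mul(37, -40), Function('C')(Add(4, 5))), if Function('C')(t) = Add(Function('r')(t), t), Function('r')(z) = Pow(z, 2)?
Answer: -133200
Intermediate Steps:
Function('C')(t) = Add(t, Pow(t, 2)) (Function('C')(t) = Add(Pow(t, 2), t) = Add(t, Pow(t, 2)))
Mul(Mul(37, -40), Function('C')(Add(4, 5))) = Mul(Mul(37, -40), Mul(Add(4, 5), Add(1, Add(4, 5)))) = Mul(-1480, Mul(9, Add(1, 9))) = Mul(-1480, Mul(9, 10)) = Mul(-1480, 90) = -133200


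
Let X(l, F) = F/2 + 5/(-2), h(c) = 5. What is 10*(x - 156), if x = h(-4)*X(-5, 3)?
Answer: -1610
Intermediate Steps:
X(l, F) = -5/2 + F/2 (X(l, F) = F*(½) + 5*(-½) = F/2 - 5/2 = -5/2 + F/2)
x = -5 (x = 5*(-5/2 + (½)*3) = 5*(-5/2 + 3/2) = 5*(-1) = -5)
10*(x - 156) = 10*(-5 - 156) = 10*(-161) = -1610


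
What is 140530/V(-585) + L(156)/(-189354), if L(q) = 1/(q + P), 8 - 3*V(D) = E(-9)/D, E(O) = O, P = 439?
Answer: 1029138563953327/19491153990 ≈ 52800.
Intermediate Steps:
V(D) = 8/3 + 3/D (V(D) = 8/3 - (-3)/D = 8/3 + 3/D)
L(q) = 1/(439 + q) (L(q) = 1/(q + 439) = 1/(439 + q))
140530/V(-585) + L(156)/(-189354) = 140530/(8/3 + 3/(-585)) + 1/((439 + 156)*(-189354)) = 140530/(8/3 + 3*(-1/585)) - 1/189354/595 = 140530/(8/3 - 1/195) + (1/595)*(-1/189354) = 140530/(173/65) - 1/112665630 = 140530*(65/173) - 1/112665630 = 9134450/173 - 1/112665630 = 1029138563953327/19491153990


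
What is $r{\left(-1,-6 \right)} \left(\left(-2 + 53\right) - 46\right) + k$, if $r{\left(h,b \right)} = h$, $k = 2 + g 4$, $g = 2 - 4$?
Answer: $-11$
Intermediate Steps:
$g = -2$
$k = -6$ ($k = 2 - 8 = -6$)
$r{\left(-1,-6 \right)} \left(\left(-2 + 53\right) - 46\right) + k = - (\left(-2 + 53\right) - 46) - 6 = - (51 - 46) - 6 = \left(-1\right) 5 - 6 = -5 - 6 = -11$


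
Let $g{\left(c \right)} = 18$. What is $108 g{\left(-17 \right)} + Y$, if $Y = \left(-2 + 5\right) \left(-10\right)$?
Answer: $1914$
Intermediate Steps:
$Y = -30$ ($Y = 3 \left(-10\right) = -30$)
$108 g{\left(-17 \right)} + Y = 108 \cdot 18 - 30 = 1944 - 30 = 1914$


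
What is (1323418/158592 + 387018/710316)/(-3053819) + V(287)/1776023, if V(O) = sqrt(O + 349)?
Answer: -4636217309/1592657587875648 + 2*sqrt(159)/1776023 ≈ 1.1289e-5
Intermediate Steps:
V(O) = sqrt(349 + O)
(1323418/158592 + 387018/710316)/(-3053819) + V(287)/1776023 = (1323418/158592 + 387018/710316)/(-3053819) + sqrt(349 + 287)/1776023 = (1323418*(1/158592) + 387018*(1/710316))*(-1/3053819) + sqrt(636)*(1/1776023) = (661709/79296 + 7167/13154)*(-1/3053819) + (2*sqrt(159))*(1/1776023) = (4636217309/521529792)*(-1/3053819) + 2*sqrt(159)/1776023 = -4636217309/1592657587875648 + 2*sqrt(159)/1776023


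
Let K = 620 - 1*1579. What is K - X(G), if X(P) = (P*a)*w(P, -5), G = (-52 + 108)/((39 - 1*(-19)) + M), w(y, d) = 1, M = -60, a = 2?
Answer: -903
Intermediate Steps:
K = -959 (K = 620 - 1579 = -959)
G = -28 (G = (-52 + 108)/((39 - 1*(-19)) - 60) = 56/((39 + 19) - 60) = 56/(58 - 60) = 56/(-2) = 56*(-½) = -28)
X(P) = 2*P (X(P) = (P*2)*1 = (2*P)*1 = 2*P)
K - X(G) = -959 - 2*(-28) = -959 - 1*(-56) = -959 + 56 = -903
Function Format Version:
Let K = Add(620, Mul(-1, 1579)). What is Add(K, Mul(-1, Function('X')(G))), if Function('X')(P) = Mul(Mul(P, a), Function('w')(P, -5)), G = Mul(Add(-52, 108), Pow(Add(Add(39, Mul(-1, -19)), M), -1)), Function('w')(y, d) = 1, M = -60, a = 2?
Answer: -903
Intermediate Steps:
K = -959 (K = Add(620, -1579) = -959)
G = -28 (G = Mul(Add(-52, 108), Pow(Add(Add(39, Mul(-1, -19)), -60), -1)) = Mul(56, Pow(Add(Add(39, 19), -60), -1)) = Mul(56, Pow(Add(58, -60), -1)) = Mul(56, Pow(-2, -1)) = Mul(56, Rational(-1, 2)) = -28)
Function('X')(P) = Mul(2, P) (Function('X')(P) = Mul(Mul(P, 2), 1) = Mul(Mul(2, P), 1) = Mul(2, P))
Add(K, Mul(-1, Function('X')(G))) = Add(-959, Mul(-1, Mul(2, -28))) = Add(-959, Mul(-1, -56)) = Add(-959, 56) = -903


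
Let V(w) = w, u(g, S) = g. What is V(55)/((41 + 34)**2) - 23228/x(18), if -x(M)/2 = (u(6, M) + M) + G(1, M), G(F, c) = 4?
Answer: 6533029/15750 ≈ 414.80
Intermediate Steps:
x(M) = -20 - 2*M (x(M) = -2*((6 + M) + 4) = -2*(10 + M) = -20 - 2*M)
V(55)/((41 + 34)**2) - 23228/x(18) = 55/((41 + 34)**2) - 23228/(-20 - 2*18) = 55/(75**2) - 23228/(-20 - 36) = 55/5625 - 23228/(-56) = 55*(1/5625) - 23228*(-1/56) = 11/1125 + 5807/14 = 6533029/15750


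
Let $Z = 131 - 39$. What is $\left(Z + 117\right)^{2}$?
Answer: $43681$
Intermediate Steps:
$Z = 92$
$\left(Z + 117\right)^{2} = \left(92 + 117\right)^{2} = 209^{2} = 43681$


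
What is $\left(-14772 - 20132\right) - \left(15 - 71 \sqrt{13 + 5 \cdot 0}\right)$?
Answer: $-34919 + 71 \sqrt{13} \approx -34663.0$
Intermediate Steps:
$\left(-14772 - 20132\right) - \left(15 - 71 \sqrt{13 + 5 \cdot 0}\right) = -34904 - \left(15 - 71 \sqrt{13 + 0}\right) = -34904 - \left(15 - 71 \sqrt{13}\right) = -34919 + 71 \sqrt{13}$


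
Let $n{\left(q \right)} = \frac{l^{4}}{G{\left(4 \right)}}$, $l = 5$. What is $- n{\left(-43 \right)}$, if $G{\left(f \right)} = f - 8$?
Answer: $\frac{625}{4} \approx 156.25$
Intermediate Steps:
$G{\left(f \right)} = -8 + f$
$n{\left(q \right)} = - \frac{625}{4}$ ($n{\left(q \right)} = \frac{5^{4}}{-8 + 4} = \frac{625}{-4} = 625 \left(- \frac{1}{4}\right) = - \frac{625}{4}$)
$- n{\left(-43 \right)} = \left(-1\right) \left(- \frac{625}{4}\right) = \frac{625}{4}$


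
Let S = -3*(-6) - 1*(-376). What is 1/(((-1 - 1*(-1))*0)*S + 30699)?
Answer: 1/30699 ≈ 3.2574e-5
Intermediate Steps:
S = 394 (S = 18 + 376 = 394)
1/(((-1 - 1*(-1))*0)*S + 30699) = 1/(((-1 - 1*(-1))*0)*394 + 30699) = 1/(((-1 + 1)*0)*394 + 30699) = 1/((0*0)*394 + 30699) = 1/(0*394 + 30699) = 1/(0 + 30699) = 1/30699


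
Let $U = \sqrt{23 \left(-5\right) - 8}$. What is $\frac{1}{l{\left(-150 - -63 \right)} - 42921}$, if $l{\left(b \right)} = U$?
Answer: $- \frac{14307}{614070788} - \frac{i \sqrt{123}}{1842212364} \approx -2.3299 \cdot 10^{-5} - 6.0202 \cdot 10^{-9} i$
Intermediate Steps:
$U = i \sqrt{123}$ ($U = \sqrt{-115 - 8} = \sqrt{-123} = i \sqrt{123} \approx 11.091 i$)
$l{\left(b \right)} = i \sqrt{123}$
$\frac{1}{l{\left(-150 - -63 \right)} - 42921} = \frac{1}{i \sqrt{123} - 42921} = \frac{1}{-42921 + i \sqrt{123}}$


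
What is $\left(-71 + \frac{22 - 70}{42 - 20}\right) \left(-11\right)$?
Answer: $805$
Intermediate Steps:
$\left(-71 + \frac{22 - 70}{42 - 20}\right) \left(-11\right) = \left(-71 - \frac{48}{22}\right) \left(-11\right) = \left(-71 - \frac{24}{11}\right) \left(-11\right) = \left(- \frac{805}{11}\right) \left(-11\right) = 805$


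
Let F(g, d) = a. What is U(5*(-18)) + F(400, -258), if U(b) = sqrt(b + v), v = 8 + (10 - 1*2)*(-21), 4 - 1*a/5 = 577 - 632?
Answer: 295 + 5*I*sqrt(10) ≈ 295.0 + 15.811*I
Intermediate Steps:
a = 295 (a = 20 - 5*(577 - 632) = 20 - 5*(-55) = 20 + 275 = 295)
v = -160 (v = 8 + (10 - 2)*(-21) = 8 + 8*(-21) = 8 - 168 = -160)
F(g, d) = 295
U(b) = sqrt(-160 + b) (U(b) = sqrt(b - 160) = sqrt(-160 + b))
U(5*(-18)) + F(400, -258) = sqrt(-160 + 5*(-18)) + 295 = sqrt(-160 - 90) + 295 = sqrt(-250) + 295 = 5*I*sqrt(10) + 295 = 295 + 5*I*sqrt(10)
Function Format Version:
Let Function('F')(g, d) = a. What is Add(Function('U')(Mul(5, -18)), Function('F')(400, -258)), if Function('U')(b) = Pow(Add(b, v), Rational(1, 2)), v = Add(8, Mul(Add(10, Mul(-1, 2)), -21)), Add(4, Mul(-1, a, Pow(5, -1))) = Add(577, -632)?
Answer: Add(295, Mul(5, I, Pow(10, Rational(1, 2)))) ≈ Add(295.00, Mul(15.811, I))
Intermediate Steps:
a = 295 (a = Add(20, Mul(-5, Add(577, -632))) = Add(20, Mul(-5, -55)) = Add(20, 275) = 295)
v = -160 (v = Add(8, Mul(Add(10, -2), -21)) = Add(8, Mul(8, -21)) = Add(8, -168) = -160)
Function('F')(g, d) = 295
Function('U')(b) = Pow(Add(-160, b), Rational(1, 2)) (Function('U')(b) = Pow(Add(b, -160), Rational(1, 2)) = Pow(Add(-160, b), Rational(1, 2)))
Add(Function('U')(Mul(5, -18)), Function('F')(400, -258)) = Add(Pow(Add(-160, Mul(5, -18)), Rational(1, 2)), 295) = Add(Pow(Add(-160, -90), Rational(1, 2)), 295) = Add(Pow(-250, Rational(1, 2)), 295) = Add(Mul(5, I, Pow(10, Rational(1, 2))), 295) = Add(295, Mul(5, I, Pow(10, Rational(1, 2))))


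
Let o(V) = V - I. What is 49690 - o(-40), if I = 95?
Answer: 49825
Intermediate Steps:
o(V) = -95 + V (o(V) = V - 1*95 = V - 95 = -95 + V)
49690 - o(-40) = 49690 - (-95 - 40) = 49690 - 1*(-135) = 49690 + 135 = 49825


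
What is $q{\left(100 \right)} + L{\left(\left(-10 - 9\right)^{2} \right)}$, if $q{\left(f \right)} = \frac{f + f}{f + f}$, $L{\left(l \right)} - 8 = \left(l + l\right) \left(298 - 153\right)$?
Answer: $104699$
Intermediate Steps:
$L{\left(l \right)} = 8 + 290 l$ ($L{\left(l \right)} = 8 + \left(l + l\right) \left(298 - 153\right) = 8 + 2 l 145 = 8 + 290 l$)
$q{\left(f \right)} = 1$ ($q{\left(f \right)} = \frac{2 f}{2 f} = 2 f \frac{1}{2 f} = 1$)
$q{\left(100 \right)} + L{\left(\left(-10 - 9\right)^{2} \right)} = 1 + \left(8 + 290 \left(-10 - 9\right)^{2}\right) = 1 + \left(8 + 290 \left(-19\right)^{2}\right) = 1 + \left(8 + 290 \cdot 361\right) = 1 + \left(8 + 104690\right) = 1 + 104698 = 104699$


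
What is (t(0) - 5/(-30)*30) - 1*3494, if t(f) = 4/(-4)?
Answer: -3490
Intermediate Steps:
t(f) = -1 (t(f) = 4*(-¼) = -1)
(t(0) - 5/(-30)*30) - 1*3494 = (-1 - 5/(-30)*30) - 1*3494 = (-1 - 5*(-1/30)*30) - 3494 = (-1 + (⅙)*30) - 3494 = (-1 + 5) - 3494 = 4 - 3494 = -3490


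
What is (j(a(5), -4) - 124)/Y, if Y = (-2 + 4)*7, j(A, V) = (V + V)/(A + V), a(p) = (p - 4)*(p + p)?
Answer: -188/21 ≈ -8.9524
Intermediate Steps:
a(p) = 2*p*(-4 + p) (a(p) = (-4 + p)*(2*p) = 2*p*(-4 + p))
j(A, V) = 2*V/(A + V) (j(A, V) = (2*V)/(A + V) = 2*V/(A + V))
Y = 14 (Y = 2*7 = 14)
(j(a(5), -4) - 124)/Y = (2*(-4)/(2*5*(-4 + 5) - 4) - 124)/14 = (2*(-4)/(2*5*1 - 4) - 124)/14 = (2*(-4)/(10 - 4) - 124)/14 = (2*(-4)/6 - 124)/14 = (2*(-4)*(⅙) - 124)/14 = (-4/3 - 124)/14 = (1/14)*(-376/3) = -188/21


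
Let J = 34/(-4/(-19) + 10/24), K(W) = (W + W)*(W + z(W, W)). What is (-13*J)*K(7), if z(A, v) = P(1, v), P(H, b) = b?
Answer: -1519392/11 ≈ -1.3813e+5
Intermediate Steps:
z(A, v) = v
K(W) = 4*W**2 (K(W) = (W + W)*(W + W) = (2*W)*(2*W) = 4*W**2)
J = 7752/143 (J = 34/(-4*(-1/19) + 10*(1/24)) = 34/(4/19 + 5/12) = 34/(143/228) = 34*(228/143) = 7752/143 ≈ 54.210)
(-13*J)*K(7) = (-13*7752/143)*(4*7**2) = -31008*49/11 = -7752/11*196 = -1519392/11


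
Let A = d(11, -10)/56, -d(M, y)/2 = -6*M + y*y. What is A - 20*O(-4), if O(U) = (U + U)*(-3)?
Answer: -6737/14 ≈ -481.21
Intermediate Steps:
O(U) = -6*U (O(U) = (2*U)*(-3) = -6*U)
d(M, y) = -2*y**2 + 12*M (d(M, y) = -2*(-6*M + y*y) = -2*(-6*M + y**2) = -2*(y**2 - 6*M) = -2*y**2 + 12*M)
A = -17/14 (A = (-2*(-10)**2 + 12*11)/56 = (-2*100 + 132)*(1/56) = (-200 + 132)*(1/56) = -68*1/56 = -17/14 ≈ -1.2143)
A - 20*O(-4) = -17/14 - (-120)*(-4) = -17/14 - 20*24 = -17/14 - 480 = -6737/14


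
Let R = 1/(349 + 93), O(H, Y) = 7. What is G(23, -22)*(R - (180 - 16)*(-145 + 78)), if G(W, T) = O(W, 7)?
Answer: 33996879/442 ≈ 76916.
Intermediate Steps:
R = 1/442 ≈ 0.0022624
G(W, T) = 7
G(23, -22)*(R - (180 - 16)*(-145 + 78)) = 7*(1/442 - (180 - 16)*(-145 + 78)) = 7*(1/442 - 164*(-67)) = 7*(1/442 - 1*(-10988)) = 7*(1/442 + 10988) = 7*(4856697/442) = 33996879/442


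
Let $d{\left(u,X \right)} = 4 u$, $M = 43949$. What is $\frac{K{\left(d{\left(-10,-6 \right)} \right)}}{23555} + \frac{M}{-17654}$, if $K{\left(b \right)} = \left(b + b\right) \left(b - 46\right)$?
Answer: $- \frac{26107405}{11881142} \approx -2.1974$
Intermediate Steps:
$K{\left(b \right)} = 2 b \left(-46 + b\right)$
$\frac{K{\left(d{\left(-10,-6 \right)} \right)}}{23555} + \frac{M}{-17654} = \frac{2 \cdot 4 \left(-10\right) \left(-46 + 4 \left(-10\right)\right)}{23555} + \frac{43949}{-17654} = 2 \left(-40\right) \left(-46 - 40\right) \frac{1}{23555} + 43949 \left(- \frac{1}{17654}\right) = 2 \left(-40\right) \left(-86\right) \frac{1}{23555} - \frac{43949}{17654} = 6880 \cdot \frac{1}{23555} - \frac{43949}{17654} = \frac{1376}{4711} - \frac{43949}{17654} = - \frac{26107405}{11881142}$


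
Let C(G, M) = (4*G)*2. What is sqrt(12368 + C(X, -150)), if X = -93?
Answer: 2*sqrt(2906) ≈ 107.81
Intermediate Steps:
C(G, M) = 8*G
sqrt(12368 + C(X, -150)) = sqrt(12368 + 8*(-93)) = sqrt(12368 - 744) = sqrt(11624) = 2*sqrt(2906)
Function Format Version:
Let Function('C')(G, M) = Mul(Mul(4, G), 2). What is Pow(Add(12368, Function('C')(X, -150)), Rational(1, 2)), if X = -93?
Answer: Mul(2, Pow(2906, Rational(1, 2))) ≈ 107.81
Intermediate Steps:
Function('C')(G, M) = Mul(8, G)
Pow(Add(12368, Function('C')(X, -150)), Rational(1, 2)) = Pow(Add(12368, Mul(8, -93)), Rational(1, 2)) = Pow(Add(12368, -744), Rational(1, 2)) = Pow(11624, Rational(1, 2)) = Mul(2, Pow(2906, Rational(1, 2)))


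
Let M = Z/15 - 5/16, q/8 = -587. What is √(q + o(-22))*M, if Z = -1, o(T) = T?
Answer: -91*I*√4718/240 ≈ -26.044*I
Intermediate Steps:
q = -4696 (q = 8*(-587) = -4696)
M = -91/240 (M = -1/15 - 5/16 = -91/240 ≈ -0.37917)
√(q + o(-22))*M = √(-4696 - 22)*(-91/240) = √(-4718)*(-91/240) = (I*√4718)*(-91/240) = -91*I*√4718/240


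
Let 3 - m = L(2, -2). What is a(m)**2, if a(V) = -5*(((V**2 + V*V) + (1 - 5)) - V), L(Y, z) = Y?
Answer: 225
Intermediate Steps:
m = 1 (m = 3 - 1*2 = 3 - 2 = 1)
a(V) = 20 - 10*V**2 + 5*V (a(V) = -5*(((V**2 + V**2) - 4) - V) = -5*((2*V**2 - 4) - V) = -5*((-4 + 2*V**2) - V) = -5*(-4 - V + 2*V**2) = 20 - 10*V**2 + 5*V)
a(m)**2 = (20 - 10*1**2 + 5*1)**2 = (20 - 10*1 + 5)**2 = (20 - 10 + 5)**2 = 15**2 = 225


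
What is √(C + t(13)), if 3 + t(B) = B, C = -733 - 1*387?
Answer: I*√1110 ≈ 33.317*I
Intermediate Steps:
C = -1120 (C = -733 - 387 = -1120)
t(B) = -3 + B
√(C + t(13)) = √(-1120 + (-3 + 13)) = √(-1120 + 10) = √(-1110) = I*√1110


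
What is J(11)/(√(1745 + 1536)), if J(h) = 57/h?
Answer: 57*√3281/36091 ≈ 0.090465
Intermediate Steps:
J(11)/(√(1745 + 1536)) = (57/11)/(√(1745 + 1536)) = (57*(1/11))/(√3281) = 57*(√3281/3281)/11 = 57*√3281/36091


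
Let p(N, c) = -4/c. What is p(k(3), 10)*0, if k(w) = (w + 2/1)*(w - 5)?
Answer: 0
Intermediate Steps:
k(w) = (-5 + w)*(2 + w) (k(w) = (w + 2*1)*(-5 + w) = (w + 2)*(-5 + w) = (2 + w)*(-5 + w) = (-5 + w)*(2 + w))
p(k(3), 10)*0 = -4/10*0 = -4*1/10*0 = -2/5*0 = 0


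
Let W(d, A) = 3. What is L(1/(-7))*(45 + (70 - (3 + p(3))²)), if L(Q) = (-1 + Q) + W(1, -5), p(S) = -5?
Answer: 1443/7 ≈ 206.14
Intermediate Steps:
L(Q) = 2 + Q (L(Q) = (-1 + Q) + 3 = 2 + Q)
L(1/(-7))*(45 + (70 - (3 + p(3))²)) = (2 + 1/(-7))*(45 + (70 - (3 - 5)²)) = (2 - ⅐)*(45 + (70 - 1*(-2)²)) = 13*(45 + (70 - 1*4))/7 = 13*(45 + (70 - 4))/7 = 13*(45 + 66)/7 = (13/7)*111 = 1443/7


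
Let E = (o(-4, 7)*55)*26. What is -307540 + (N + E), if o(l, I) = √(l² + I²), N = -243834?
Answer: -551374 + 1430*√65 ≈ -5.3985e+5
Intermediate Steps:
o(l, I) = √(I² + l²)
E = 1430*√65 (E = (√(7² + (-4)²)*55)*26 = (√(49 + 16)*55)*26 = (√65*55)*26 = (55*√65)*26 = 1430*√65 ≈ 11529.)
-307540 + (N + E) = -307540 + (-243834 + 1430*√65) = -551374 + 1430*√65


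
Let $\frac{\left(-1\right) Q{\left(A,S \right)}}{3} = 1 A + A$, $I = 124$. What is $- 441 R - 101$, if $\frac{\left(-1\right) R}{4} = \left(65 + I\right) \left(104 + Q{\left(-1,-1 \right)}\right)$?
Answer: $36673459$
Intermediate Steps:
$Q{\left(A,S \right)} = - 6 A$ ($Q{\left(A,S \right)} = - 3 \left(1 A + A\right) = - 3 \left(A + A\right) = - 3 \cdot 2 A = - 6 A$)
$R = -83160$ ($R = - 4 \left(65 + 124\right) \left(104 - -6\right) = - 4 \cdot 189 \left(104 + 6\right) = - 4 \cdot 189 \cdot 110 = \left(-4\right) 20790 = -83160$)
$- 441 R - 101 = \left(-441\right) \left(-83160\right) - 101 = 36673560 - 101 = 36673459$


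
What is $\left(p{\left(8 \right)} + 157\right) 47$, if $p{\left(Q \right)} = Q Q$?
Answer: $10387$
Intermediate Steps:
$p{\left(Q \right)} = Q^{2}$
$\left(p{\left(8 \right)} + 157\right) 47 = \left(8^{2} + 157\right) 47 = \left(64 + 157\right) 47 = 221 \cdot 47 = 10387$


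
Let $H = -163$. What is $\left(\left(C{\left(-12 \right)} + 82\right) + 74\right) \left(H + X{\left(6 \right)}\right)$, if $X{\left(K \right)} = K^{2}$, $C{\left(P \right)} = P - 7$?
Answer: $-17399$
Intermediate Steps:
$C{\left(P \right)} = -7 + P$
$\left(\left(C{\left(-12 \right)} + 82\right) + 74\right) \left(H + X{\left(6 \right)}\right) = \left(\left(\left(-7 - 12\right) + 82\right) + 74\right) \left(-163 + 6^{2}\right) = \left(\left(-19 + 82\right) + 74\right) \left(-163 + 36\right) = \left(63 + 74\right) \left(-127\right) = 137 \left(-127\right) = -17399$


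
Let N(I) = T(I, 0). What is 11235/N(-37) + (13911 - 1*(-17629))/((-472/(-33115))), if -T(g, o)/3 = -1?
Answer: 261553685/118 ≈ 2.2166e+6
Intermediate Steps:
T(g, o) = 3 (T(g, o) = -3*(-1) = 3)
N(I) = 3
11235/N(-37) + (13911 - 1*(-17629))/((-472/(-33115))) = 11235/3 + (13911 - 1*(-17629))/((-472/(-33115))) = 11235*(⅓) + (13911 + 17629)/((-472*(-1/33115))) = 3745 + 31540/(472/33115) = 3745 + 31540*(33115/472) = 3745 + 261111775/118 = 261553685/118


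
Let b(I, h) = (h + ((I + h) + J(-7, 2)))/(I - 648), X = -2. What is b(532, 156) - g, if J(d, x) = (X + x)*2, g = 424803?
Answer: -12319498/29 ≈ -4.2481e+5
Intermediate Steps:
J(d, x) = -4 + 2*x (J(d, x) = (-2 + x)*2 = -4 + 2*x)
b(I, h) = (I + 2*h)/(-648 + I) (b(I, h) = (h + ((I + h) + (-4 + 2*2)))/(I - 648) = (h + ((I + h) + (-4 + 4)))/(-648 + I) = (h + ((I + h) + 0))/(-648 + I) = (h + (I + h))/(-648 + I) = (I + 2*h)/(-648 + I))
b(532, 156) - g = (532 + 2*156)/(-648 + 532) - 1*424803 = (532 + 312)/(-116) - 424803 = -1/116*844 - 424803 = -211/29 - 424803 = -12319498/29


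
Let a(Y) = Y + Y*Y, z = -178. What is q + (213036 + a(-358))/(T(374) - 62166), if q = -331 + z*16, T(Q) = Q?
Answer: -98388805/30896 ≈ -3184.5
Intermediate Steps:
a(Y) = Y + Y**2
q = -3179 (q = -331 - 178*16 = -331 - 2848 = -3179)
q + (213036 + a(-358))/(T(374) - 62166) = -3179 + (213036 - 358*(1 - 358))/(374 - 62166) = -3179 + (213036 - 358*(-357))/(-61792) = -3179 + (213036 + 127806)*(-1/61792) = -3179 + 340842*(-1/61792) = -3179 - 170421/30896 = -98388805/30896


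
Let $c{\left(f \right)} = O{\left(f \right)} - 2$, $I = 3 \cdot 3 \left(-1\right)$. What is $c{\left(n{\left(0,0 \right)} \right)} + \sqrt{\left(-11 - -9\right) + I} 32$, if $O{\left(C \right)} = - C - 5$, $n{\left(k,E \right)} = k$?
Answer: $-7 + 32 i \sqrt{11} \approx -7.0 + 106.13 i$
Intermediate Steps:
$O{\left(C \right)} = -5 - C$ ($O{\left(C \right)} = - C - 5 = -5 - C$)
$I = -9$ ($I = 9 \left(-1\right) = -9$)
$c{\left(f \right)} = -7 - f$ ($c{\left(f \right)} = \left(-5 - f\right) - 2 = -7 - f$)
$c{\left(n{\left(0,0 \right)} \right)} + \sqrt{\left(-11 - -9\right) + I} 32 = \left(-7 - 0\right) + \sqrt{\left(-11 - -9\right) - 9} \cdot 32 = \left(-7 + 0\right) + \sqrt{\left(-11 + 9\right) - 9} \cdot 32 = -7 + \sqrt{-2 - 9} \cdot 32 = -7 + \sqrt{-11} \cdot 32 = -7 + i \sqrt{11} \cdot 32 = -7 + 32 i \sqrt{11}$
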